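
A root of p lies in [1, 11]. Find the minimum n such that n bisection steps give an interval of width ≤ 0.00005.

18

Width after n steps is 10/2^n. Need 2^n ≥ 10/0.00005 = 200000.
2^17 = 131072 < 200000 ≤ 2^18 = 262144, so n = 18.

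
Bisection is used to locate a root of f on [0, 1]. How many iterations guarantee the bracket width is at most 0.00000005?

25

Width after n steps is 1/2^n. Need 2^n ≥ 1/0.00000005 = 20000000.
2^24 = 16777216 < 20000000 ≤ 2^25 = 33554432, so n = 25.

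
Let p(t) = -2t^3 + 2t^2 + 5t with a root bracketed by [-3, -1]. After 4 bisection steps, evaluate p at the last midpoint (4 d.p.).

-0.2461

m = -2, p(m) = 14 (+); new bracket [-2, -1]
m = -1.5, p(m) = 3.75 (+); new bracket [-1.5, -1]
m = -1.25, p(m) = 0.78125 (+); new bracket [-1.25, -1]
m = -1.125, p(m) = -0.2461 (−); new bracket [-1.25, -1.125]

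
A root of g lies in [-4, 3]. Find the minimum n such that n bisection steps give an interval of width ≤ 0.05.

Width after n steps is 7/2^n. Need 2^n ≥ 7/0.05 = 140.
2^7 = 128 < 140 ≤ 2^8 = 256, so n = 8.

8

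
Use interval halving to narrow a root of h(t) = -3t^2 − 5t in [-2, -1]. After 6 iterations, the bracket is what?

t = -1.5 gives h = 0.75, positive; keep [-2, -1.5]
t = -1.75 gives h = -0.4375, negative; keep [-1.75, -1.5]
t = -1.625 gives h = 0.203125, positive; keep [-1.75, -1.625]
t = -1.6875 gives h = -0.1055, negative; keep [-1.6875, -1.625]
t = -1.65625 gives h = 0.0518, positive; keep [-1.6875, -1.65625]
t = -1.671875 gives h = -0.0261, negative; keep [-1.671875, -1.65625]

[-1.671875, -1.65625]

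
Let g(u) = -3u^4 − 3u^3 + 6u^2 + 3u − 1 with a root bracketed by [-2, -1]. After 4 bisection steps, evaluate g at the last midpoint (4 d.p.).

-1.2403

g(-1.5) = 2.9375 > 0, so the root lies in [-2, -1.5]
g(-1.75) = 0.066406 > 0, so the root lies in [-2, -1.75]
g(-1.875) = -2.834717 < 0, so the root lies in [-1.875, -1.75]
g(-1.8125) = -1.2403 < 0, so the root lies in [-1.8125, -1.75]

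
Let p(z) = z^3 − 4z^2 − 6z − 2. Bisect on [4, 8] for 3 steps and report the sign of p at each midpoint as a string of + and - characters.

p(6) = 34 > 0, so the root lies in [4, 6]
p(5) = -7 < 0, so the root lies in [5, 6]
p(5.5) = 10.375 > 0, so the root lies in [5, 5.5]

+-+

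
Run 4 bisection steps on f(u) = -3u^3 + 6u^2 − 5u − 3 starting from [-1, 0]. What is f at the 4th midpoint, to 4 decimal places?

m = -0.5, f(m) = 1.375 (+); new bracket [-0.5, 0]
m = -0.25, f(m) = -1.328125 (−); new bracket [-0.5, -0.25]
m = -0.375, f(m) = -0.123047 (−); new bracket [-0.5, -0.375]
m = -0.4375, f(m) = 0.5872 (+); new bracket [-0.4375, -0.375]

0.5872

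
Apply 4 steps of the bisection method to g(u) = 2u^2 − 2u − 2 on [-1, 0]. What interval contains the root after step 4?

[-0.625, -0.5625]

midpoint -0.5: g = -0.5 < 0 → [-1, -0.5]
midpoint -0.75: g = 0.625 > 0 → [-0.75, -0.5]
midpoint -0.625: g = 0.03125 > 0 → [-0.625, -0.5]
midpoint -0.5625: g = -0.2422 < 0 → [-0.625, -0.5625]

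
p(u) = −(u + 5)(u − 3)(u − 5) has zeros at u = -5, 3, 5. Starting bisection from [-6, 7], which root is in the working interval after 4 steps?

p(0.5) = -61.875 < 0, so the root lies in [-6, 0.5]
p(-2.75) = -100.265625 < 0, so the root lies in [-6, -2.75]
p(-4.375) = -43.212891 < 0, so the root lies in [-6, -4.375]
p(-5.1875) = 15.6394 > 0, so the root lies in [-5.1875, -4.375]

-5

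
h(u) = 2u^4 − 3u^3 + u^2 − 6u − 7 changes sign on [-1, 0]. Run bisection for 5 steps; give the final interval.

midpoint -0.5: h = -3.25 < 0 → [-1, -0.5]
midpoint -0.75: h = -0.039062 < 0 → [-1, -0.75]
midpoint -0.875: h = 2.197754 > 0 → [-0.875, -0.75]
midpoint -0.8125: h = 1.0159 > 0 → [-0.8125, -0.75]
midpoint -0.78125: h = 0.4734 > 0 → [-0.78125, -0.75]

[-0.78125, -0.75]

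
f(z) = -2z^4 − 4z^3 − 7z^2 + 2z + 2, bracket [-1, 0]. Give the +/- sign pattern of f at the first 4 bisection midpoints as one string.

midpoint -0.5: f = -0.375 < 0 → [-0.5, 0]
midpoint -0.25: f = 1.117188 > 0 → [-0.5, -0.25]
midpoint -0.375: f = 0.437012 > 0 → [-0.5, -0.375]
midpoint -0.4375: f = 0.0468 > 0 → [-0.5, -0.4375]

-+++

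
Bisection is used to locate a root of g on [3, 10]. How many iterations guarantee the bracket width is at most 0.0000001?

27

Width after n steps is 7/2^n. Need 2^n ≥ 7/0.0000001 = 70000000.
2^26 = 67108864 < 70000000 ≤ 2^27 = 134217728, so n = 27.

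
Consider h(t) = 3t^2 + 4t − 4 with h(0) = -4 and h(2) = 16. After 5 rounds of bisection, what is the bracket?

t = 1 gives h = 3, positive; keep [0, 1]
t = 0.5 gives h = -1.25, negative; keep [0.5, 1]
t = 0.75 gives h = 0.6875, positive; keep [0.5, 0.75]
t = 0.625 gives h = -0.3281, negative; keep [0.625, 0.75]
t = 0.6875 gives h = 0.168, positive; keep [0.625, 0.6875]

[0.625, 0.6875]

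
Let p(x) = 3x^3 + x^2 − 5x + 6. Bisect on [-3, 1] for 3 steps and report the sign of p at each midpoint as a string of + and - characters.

+-+

x = -1 gives p = 9, positive; keep [-3, -1]
x = -2 gives p = -4, negative; keep [-2, -1]
x = -1.5 gives p = 5.625, positive; keep [-2, -1.5]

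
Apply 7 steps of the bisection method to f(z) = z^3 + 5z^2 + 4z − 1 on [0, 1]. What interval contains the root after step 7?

[0.1953125, 0.203125]

z = 0.5 gives f = 2.375, positive; keep [0, 0.5]
z = 0.25 gives f = 0.328125, positive; keep [0, 0.25]
z = 0.125 gives f = -0.419922, negative; keep [0.125, 0.25]
z = 0.1875 gives f = -0.0676, negative; keep [0.1875, 0.25]
z = 0.21875 gives f = 0.1247, positive; keep [0.1875, 0.21875]
z = 0.203125 gives f = 0.0272, positive; keep [0.1875, 0.203125]
z = 0.1953125 gives f = -0.0206, negative; keep [0.1953125, 0.203125]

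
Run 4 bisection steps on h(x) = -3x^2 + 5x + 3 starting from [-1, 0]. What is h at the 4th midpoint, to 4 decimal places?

x = -0.5 gives h = -0.25, negative; keep [-0.5, 0]
x = -0.25 gives h = 1.5625, positive; keep [-0.5, -0.25]
x = -0.375 gives h = 0.703125, positive; keep [-0.5, -0.375]
x = -0.4375 gives h = 0.2383, positive; keep [-0.5, -0.4375]

0.2383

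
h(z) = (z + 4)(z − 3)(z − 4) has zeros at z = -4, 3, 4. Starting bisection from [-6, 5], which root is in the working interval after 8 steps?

z = -0.5 gives h = 55.125, positive; keep [-6, -0.5]
z = -3.25 gives h = 33.984375, positive; keep [-6, -3.25]
z = -4.625 gives h = -41.103516, negative; keep [-4.625, -3.25]
z = -3.9375 gives h = 3.4417, positive; keep [-4.625, -3.9375]
z = -4.28125 gives h = -16.9588, negative; keep [-4.28125, -3.9375]
z = -4.109375 gives h = -6.3058, negative; keep [-4.109375, -3.9375]
z = -4.0234375 gives h = -1.3208, negative; keep [-4.0234375, -3.9375]
z = -3.98046875 gives h = 1.088, positive; keep [-4.0234375, -3.98046875]

-4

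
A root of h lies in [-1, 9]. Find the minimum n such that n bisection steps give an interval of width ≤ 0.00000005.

28

Width after n steps is 10/2^n. Need 2^n ≥ 10/0.00000005 = 200000000.
2^27 = 134217728 < 200000000 ≤ 2^28 = 268435456, so n = 28.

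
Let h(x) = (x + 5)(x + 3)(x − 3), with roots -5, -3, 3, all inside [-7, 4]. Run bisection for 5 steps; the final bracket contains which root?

3

x = -1.5 gives h = -23.625, negative; keep [-1.5, 4]
x = 1.25 gives h = -46.484375, negative; keep [1.25, 4]
x = 2.625 gives h = -16.083984, negative; keep [2.625, 4]
x = 3.3125 gives h = 16.3977, positive; keep [2.625, 3.3125]
x = 2.96875 gives h = -1.4864, negative; keep [2.96875, 3.3125]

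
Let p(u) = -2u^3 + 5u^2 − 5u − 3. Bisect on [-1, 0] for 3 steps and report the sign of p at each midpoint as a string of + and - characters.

+--

u = -0.5 gives p = 1, positive; keep [-0.5, 0]
u = -0.25 gives p = -1.40625, negative; keep [-0.5, -0.25]
u = -0.375 gives p = -0.316406, negative; keep [-0.5, -0.375]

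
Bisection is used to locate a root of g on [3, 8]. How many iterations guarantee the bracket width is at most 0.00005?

Width after n steps is 5/2^n. Need 2^n ≥ 5/0.00005 = 100000.
2^16 = 65536 < 100000 ≤ 2^17 = 131072, so n = 17.

17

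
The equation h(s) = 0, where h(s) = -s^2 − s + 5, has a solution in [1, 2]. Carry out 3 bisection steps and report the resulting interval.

[1.75, 1.875]

m = 1.5, h(m) = 1.25 (+); new bracket [1.5, 2]
m = 1.75, h(m) = 0.1875 (+); new bracket [1.75, 2]
m = 1.875, h(m) = -0.390625 (−); new bracket [1.75, 1.875]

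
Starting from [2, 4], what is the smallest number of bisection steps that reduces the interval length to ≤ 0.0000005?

22

Width after n steps is 2/2^n. Need 2^n ≥ 2/0.0000005 = 4000000.
2^21 = 2097152 < 4000000 ≤ 2^22 = 4194304, so n = 22.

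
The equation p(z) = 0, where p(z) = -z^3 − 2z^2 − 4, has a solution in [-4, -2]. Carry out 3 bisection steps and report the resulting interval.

[-2.75, -2.5]

z = -3 gives p = 5, positive; keep [-3, -2]
z = -2.5 gives p = -0.875, negative; keep [-3, -2.5]
z = -2.75 gives p = 1.671875, positive; keep [-2.75, -2.5]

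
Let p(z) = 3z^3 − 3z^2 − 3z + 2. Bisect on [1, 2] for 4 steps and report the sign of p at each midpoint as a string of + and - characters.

m = 1.5, p(m) = 0.875 (+); new bracket [1, 1.5]
m = 1.25, p(m) = -0.578125 (−); new bracket [1.25, 1.5]
m = 1.375, p(m) = 0.001953 (+); new bracket [1.25, 1.375]
m = 1.3125, p(m) = -0.3225 (−); new bracket [1.3125, 1.375]

+-+-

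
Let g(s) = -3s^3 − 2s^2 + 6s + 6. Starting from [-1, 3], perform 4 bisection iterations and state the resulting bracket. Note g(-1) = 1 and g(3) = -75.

[1.5, 1.75]

g(1) = 7 > 0, so the root lies in [1, 3]
g(2) = -14 < 0, so the root lies in [1, 2]
g(1.5) = 0.375 > 0, so the root lies in [1.5, 2]
g(1.75) = -5.7031 < 0, so the root lies in [1.5, 1.75]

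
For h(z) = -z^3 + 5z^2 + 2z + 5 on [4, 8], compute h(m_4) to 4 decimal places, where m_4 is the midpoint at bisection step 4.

-8.2969

midpoint 6: h = -19 < 0 → [4, 6]
midpoint 5: h = 15 > 0 → [5, 6]
midpoint 5.5: h = 0.875 > 0 → [5.5, 6]
midpoint 5.75: h = -8.2969 < 0 → [5.5, 5.75]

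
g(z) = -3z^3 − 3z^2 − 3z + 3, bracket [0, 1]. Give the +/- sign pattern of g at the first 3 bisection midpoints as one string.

+--

midpoint 0.5: g = 0.375 > 0 → [0.5, 1]
midpoint 0.75: g = -2.203125 < 0 → [0.5, 0.75]
midpoint 0.625: g = -0.779297 < 0 → [0.5, 0.625]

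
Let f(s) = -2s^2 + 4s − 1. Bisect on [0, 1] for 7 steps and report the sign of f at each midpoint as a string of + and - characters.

m = 0.5, f(m) = 0.5 (+); new bracket [0, 0.5]
m = 0.25, f(m) = -0.125 (−); new bracket [0.25, 0.5]
m = 0.375, f(m) = 0.21875 (+); new bracket [0.25, 0.375]
m = 0.3125, f(m) = 0.0547 (+); new bracket [0.25, 0.3125]
m = 0.28125, f(m) = -0.0332 (−); new bracket [0.28125, 0.3125]
m = 0.296875, f(m) = 0.0112 (+); new bracket [0.28125, 0.296875]
m = 0.2890625, f(m) = -0.0109 (−); new bracket [0.2890625, 0.296875]

+-++-+-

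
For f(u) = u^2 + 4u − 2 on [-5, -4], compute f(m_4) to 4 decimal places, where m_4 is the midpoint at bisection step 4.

-0.0586

midpoint -4.5: f = 0.25 > 0 → [-4.5, -4]
midpoint -4.25: f = -0.9375 < 0 → [-4.5, -4.25]
midpoint -4.375: f = -0.359375 < 0 → [-4.5, -4.375]
midpoint -4.4375: f = -0.0586 < 0 → [-4.5, -4.4375]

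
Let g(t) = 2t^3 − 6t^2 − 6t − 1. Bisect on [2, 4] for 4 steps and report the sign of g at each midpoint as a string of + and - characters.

t = 3 gives g = -19, negative; keep [3, 4]
t = 3.5 gives g = -9.75, negative; keep [3.5, 4]
t = 3.75 gives g = -2.40625, negative; keep [3.75, 4]
t = 3.875 gives g = 2.0273, positive; keep [3.75, 3.875]

---+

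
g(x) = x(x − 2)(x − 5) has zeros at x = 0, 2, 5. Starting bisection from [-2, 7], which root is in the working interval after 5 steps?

x = 2.5 gives g = -3.125, negative; keep [2.5, 7]
x = 4.75 gives g = -3.265625, negative; keep [4.75, 7]
x = 5.875 gives g = 19.919922, positive; keep [4.75, 5.875]
x = 5.3125 gives g = 5.4993, positive; keep [4.75, 5.3125]
x = 5.03125 gives g = 0.4766, positive; keep [4.75, 5.03125]

5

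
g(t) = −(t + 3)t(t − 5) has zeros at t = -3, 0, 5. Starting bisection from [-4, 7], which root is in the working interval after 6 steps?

5

m = 1.5, g(m) = 23.625 (+); new bracket [1.5, 7]
m = 4.25, g(m) = 23.109375 (+); new bracket [4.25, 7]
m = 5.625, g(m) = -30.322266 (−); new bracket [4.25, 5.625]
m = 4.9375, g(m) = 2.4495 (+); new bracket [4.9375, 5.625]
m = 5.28125, g(m) = -12.3006 (−); new bracket [4.9375, 5.28125]
m = 5.109375, g(m) = -4.5318 (−); new bracket [4.9375, 5.109375]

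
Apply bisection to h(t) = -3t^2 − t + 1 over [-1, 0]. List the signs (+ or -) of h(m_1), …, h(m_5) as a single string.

t = -0.5 gives h = 0.75, positive; keep [-1, -0.5]
t = -0.75 gives h = 0.0625, positive; keep [-1, -0.75]
t = -0.875 gives h = -0.421875, negative; keep [-0.875, -0.75]
t = -0.8125 gives h = -0.168, negative; keep [-0.8125, -0.75]
t = -0.78125 gives h = -0.0498, negative; keep [-0.78125, -0.75]

++---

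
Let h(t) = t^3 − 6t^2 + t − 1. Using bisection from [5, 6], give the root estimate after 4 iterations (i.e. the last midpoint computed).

5.8125

midpoint 5.5: h = -10.625 < 0 → [5.5, 6]
midpoint 5.75: h = -3.515625 < 0 → [5.75, 6]
midpoint 5.875: h = 0.560547 > 0 → [5.75, 5.875]
midpoint 5.8125: h = -1.5222 < 0 → [5.8125, 5.875]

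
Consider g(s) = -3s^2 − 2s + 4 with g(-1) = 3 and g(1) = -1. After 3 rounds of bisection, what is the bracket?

s = 0 gives g = 4, positive; keep [0, 1]
s = 0.5 gives g = 2.25, positive; keep [0.5, 1]
s = 0.75 gives g = 0.8125, positive; keep [0.75, 1]

[0.75, 1]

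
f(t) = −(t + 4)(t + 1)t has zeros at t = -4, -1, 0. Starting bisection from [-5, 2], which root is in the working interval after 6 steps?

m = -1.5, f(m) = -1.875 (−); new bracket [-5, -1.5]
m = -3.25, f(m) = -5.484375 (−); new bracket [-5, -3.25]
m = -4.125, f(m) = 1.611328 (+); new bracket [-4.125, -3.25]
m = -3.6875, f(m) = -3.0969 (−); new bracket [-4.125, -3.6875]
m = -3.90625, f(m) = -1.0643 (−); new bracket [-4.125, -3.90625]
m = -4.015625, f(m) = 0.1892 (+); new bracket [-4.015625, -3.90625]

-4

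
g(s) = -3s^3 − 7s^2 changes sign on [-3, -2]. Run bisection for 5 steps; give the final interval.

[-2.34375, -2.3125]

midpoint -2.5: g = 3.125 > 0 → [-2.5, -2]
midpoint -2.25: g = -1.265625 < 0 → [-2.5, -2.25]
midpoint -2.375: g = 0.705078 > 0 → [-2.375, -2.25]
midpoint -2.3125: g = -0.3342 < 0 → [-2.375, -2.3125]
midpoint -2.34375: g = 0.1717 > 0 → [-2.34375, -2.3125]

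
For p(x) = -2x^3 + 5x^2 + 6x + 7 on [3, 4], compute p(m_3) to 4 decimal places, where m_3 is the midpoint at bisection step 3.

x = 3.5 gives p = 3.5, positive; keep [3.5, 4]
x = 3.75 gives p = -5.65625, negative; keep [3.5, 3.75]
x = 3.625 gives p = -0.816406, negative; keep [3.5, 3.625]

-0.8164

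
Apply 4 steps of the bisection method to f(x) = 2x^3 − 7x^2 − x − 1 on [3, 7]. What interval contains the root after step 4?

[3.5, 3.75]

midpoint 5: f = 69 > 0 → [3, 5]
midpoint 4: f = 11 > 0 → [3, 4]
midpoint 3.5: f = -4.5 < 0 → [3.5, 4]
midpoint 3.75: f = 2.2812 > 0 → [3.5, 3.75]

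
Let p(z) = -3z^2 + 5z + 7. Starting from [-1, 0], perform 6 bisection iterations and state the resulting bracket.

[-0.921875, -0.90625]

midpoint -0.5: p = 3.75 > 0 → [-1, -0.5]
midpoint -0.75: p = 1.5625 > 0 → [-1, -0.75]
midpoint -0.875: p = 0.328125 > 0 → [-1, -0.875]
midpoint -0.9375: p = -0.3242 < 0 → [-0.9375, -0.875]
midpoint -0.90625: p = 0.0049 > 0 → [-0.9375, -0.90625]
midpoint -0.921875: p = -0.1589 < 0 → [-0.921875, -0.90625]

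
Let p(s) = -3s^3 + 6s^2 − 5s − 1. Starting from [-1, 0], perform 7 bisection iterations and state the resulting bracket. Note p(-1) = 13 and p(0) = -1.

p(-0.5) = 3.375 > 0, so the root lies in [-0.5, 0]
p(-0.25) = 0.671875 > 0, so the root lies in [-0.25, 0]
p(-0.125) = -0.275391 < 0, so the root lies in [-0.25, -0.125]
p(-0.1875) = 0.1682 > 0, so the root lies in [-0.1875, -0.125]
p(-0.15625) = -0.0608 < 0, so the root lies in [-0.1875, -0.15625]
p(-0.171875) = 0.0519 > 0, so the root lies in [-0.171875, -0.15625]
p(-0.1640625) = -0.0049 < 0, so the root lies in [-0.171875, -0.1640625]

[-0.171875, -0.1640625]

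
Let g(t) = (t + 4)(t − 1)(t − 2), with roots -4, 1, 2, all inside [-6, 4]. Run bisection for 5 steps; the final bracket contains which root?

t = -1 gives g = 18, positive; keep [-6, -1]
t = -3.5 gives g = 12.375, positive; keep [-6, -3.5]
t = -4.75 gives g = -29.109375, negative; keep [-4.75, -3.5]
t = -4.125 gives g = -3.9238, negative; keep [-4.125, -3.5]
t = -3.8125 gives g = 5.2449, positive; keep [-4.125, -3.8125]

-4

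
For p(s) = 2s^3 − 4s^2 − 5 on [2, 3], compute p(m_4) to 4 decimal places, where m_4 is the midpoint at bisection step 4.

0.1987

s = 2.5 gives p = 1.25, positive; keep [2, 2.5]
s = 2.25 gives p = -2.46875, negative; keep [2.25, 2.5]
s = 2.375 gives p = -0.769531, negative; keep [2.375, 2.5]
s = 2.4375 gives p = 0.1987, positive; keep [2.375, 2.4375]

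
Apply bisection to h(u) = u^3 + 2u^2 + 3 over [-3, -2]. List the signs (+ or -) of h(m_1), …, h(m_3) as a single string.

-++

midpoint -2.5: h = -0.125 < 0 → [-2.5, -2]
midpoint -2.25: h = 1.734375 > 0 → [-2.5, -2.25]
midpoint -2.375: h = 0.884766 > 0 → [-2.5, -2.375]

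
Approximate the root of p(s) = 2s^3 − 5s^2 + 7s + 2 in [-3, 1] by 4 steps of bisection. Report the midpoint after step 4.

-0.25

m = -1, p(m) = -12 (−); new bracket [-1, 1]
m = 0, p(m) = 2 (+); new bracket [-1, 0]
m = -0.5, p(m) = -3 (−); new bracket [-0.5, 0]
m = -0.25, p(m) = -0.0938 (−); new bracket [-0.25, 0]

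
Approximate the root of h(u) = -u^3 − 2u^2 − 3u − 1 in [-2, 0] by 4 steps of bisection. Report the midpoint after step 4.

m = -1, h(m) = 1 (+); new bracket [-1, 0]
m = -0.5, h(m) = 0.125 (+); new bracket [-0.5, 0]
m = -0.25, h(m) = -0.359375 (−); new bracket [-0.5, -0.25]
m = -0.375, h(m) = -0.1035 (−); new bracket [-0.5, -0.375]

-0.375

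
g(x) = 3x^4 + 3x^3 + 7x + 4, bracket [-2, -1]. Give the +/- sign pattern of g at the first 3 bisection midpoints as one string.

g(-1.5) = -1.4375 < 0, so the root lies in [-2, -1.5]
g(-1.75) = 3.808594 > 0, so the root lies in [-1.75, -1.5]
g(-1.625) = 0.670654 > 0, so the root lies in [-1.625, -1.5]

-++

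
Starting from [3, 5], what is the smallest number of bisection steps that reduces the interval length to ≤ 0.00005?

16

Width after n steps is 2/2^n. Need 2^n ≥ 2/0.00005 = 40000.
2^15 = 32768 < 40000 ≤ 2^16 = 65536, so n = 16.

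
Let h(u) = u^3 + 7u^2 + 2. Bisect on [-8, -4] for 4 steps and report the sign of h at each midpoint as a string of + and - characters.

midpoint -6: h = 38 > 0 → [-8, -6]
midpoint -7: h = 2 > 0 → [-8, -7]
midpoint -7.5: h = -26.125 < 0 → [-7.5, -7]
midpoint -7.25: h = -11.1406 < 0 → [-7.25, -7]

++--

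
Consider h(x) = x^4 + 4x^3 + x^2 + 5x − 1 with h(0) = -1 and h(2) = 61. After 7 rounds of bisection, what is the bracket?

[0.171875, 0.1875]

h(1) = 10 > 0, so the root lies in [0, 1]
h(0.5) = 2.3125 > 0, so the root lies in [0, 0.5]
h(0.25) = 0.378906 > 0, so the root lies in [0, 0.25]
h(0.125) = -0.3513 < 0, so the root lies in [0.125, 0.25]
h(0.1875) = 0.0003 > 0, so the root lies in [0.125, 0.1875]
h(0.15625) = -0.1785 < 0, so the root lies in [0.15625, 0.1875]
h(0.171875) = -0.0899 < 0, so the root lies in [0.171875, 0.1875]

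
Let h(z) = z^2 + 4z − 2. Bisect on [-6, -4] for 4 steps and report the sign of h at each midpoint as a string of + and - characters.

++--

z = -5 gives h = 3, positive; keep [-5, -4]
z = -4.5 gives h = 0.25, positive; keep [-4.5, -4]
z = -4.25 gives h = -0.9375, negative; keep [-4.5, -4.25]
z = -4.375 gives h = -0.3594, negative; keep [-4.5, -4.375]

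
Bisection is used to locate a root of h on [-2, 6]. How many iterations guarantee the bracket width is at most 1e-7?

Width after n steps is 8/2^n. Need 2^n ≥ 8/1e-7 = 80000000.
2^26 = 67108864 < 80000000 ≤ 2^27 = 134217728, so n = 27.

27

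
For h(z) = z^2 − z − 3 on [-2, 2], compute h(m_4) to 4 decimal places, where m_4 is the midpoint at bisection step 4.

z = 0 gives h = -3, negative; keep [-2, 0]
z = -1 gives h = -1, negative; keep [-2, -1]
z = -1.5 gives h = 0.75, positive; keep [-1.5, -1]
z = -1.25 gives h = -0.1875, negative; keep [-1.5, -1.25]

-0.1875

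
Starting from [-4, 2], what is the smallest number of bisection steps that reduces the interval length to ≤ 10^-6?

Width after n steps is 6/2^n. Need 2^n ≥ 6/10^-6 = 6000000.
2^22 = 4194304 < 6000000 ≤ 2^23 = 8388608, so n = 23.

23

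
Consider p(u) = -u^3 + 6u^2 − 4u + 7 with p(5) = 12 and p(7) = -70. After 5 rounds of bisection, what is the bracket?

midpoint 6: p = -17 < 0 → [5, 6]
midpoint 5.5: p = 0.125 > 0 → [5.5, 6]
midpoint 5.75: p = -7.734375 < 0 → [5.5, 5.75]
midpoint 5.625: p = -3.6348 < 0 → [5.5, 5.625]
midpoint 5.5625: p = -1.7131 < 0 → [5.5, 5.5625]

[5.5, 5.5625]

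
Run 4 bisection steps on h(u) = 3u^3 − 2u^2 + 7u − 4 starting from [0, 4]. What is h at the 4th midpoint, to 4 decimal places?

1.3906

midpoint 2: h = 26 > 0 → [0, 2]
midpoint 1: h = 4 > 0 → [0, 1]
midpoint 0.5: h = -0.625 < 0 → [0.5, 1]
midpoint 0.75: h = 1.3906 > 0 → [0.5, 0.75]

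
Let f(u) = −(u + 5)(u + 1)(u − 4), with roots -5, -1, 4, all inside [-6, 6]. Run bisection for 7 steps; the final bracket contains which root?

4

u = 0 gives f = 20, positive; keep [0, 6]
u = 3 gives f = 32, positive; keep [3, 6]
u = 4.5 gives f = -26.125, negative; keep [3, 4.5]
u = 3.75 gives f = 10.3906, positive; keep [3.75, 4.5]
u = 4.125 gives f = -5.8457, negative; keep [3.75, 4.125]
u = 3.9375 gives f = 2.7581, positive; keep [3.9375, 4.125]
u = 4.03125 gives f = -1.42, negative; keep [3.9375, 4.03125]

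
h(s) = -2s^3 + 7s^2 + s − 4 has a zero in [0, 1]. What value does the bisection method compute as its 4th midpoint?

m = 0.5, h(m) = -2 (−); new bracket [0.5, 1]
m = 0.75, h(m) = -0.15625 (−); new bracket [0.75, 1]
m = 0.875, h(m) = 0.894531 (+); new bracket [0.75, 0.875]
m = 0.8125, h(m) = 0.3608 (+); new bracket [0.75, 0.8125]

0.8125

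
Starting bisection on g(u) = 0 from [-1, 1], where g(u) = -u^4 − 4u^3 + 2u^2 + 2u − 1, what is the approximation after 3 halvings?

-0.75

midpoint 0: g = -1 < 0 → [-1, 0]
midpoint -0.5: g = -1.0625 < 0 → [-1, -0.5]
midpoint -0.75: g = -0.003906 < 0 → [-1, -0.75]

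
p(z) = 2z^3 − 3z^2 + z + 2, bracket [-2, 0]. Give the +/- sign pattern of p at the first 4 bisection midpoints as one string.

z = -1 gives p = -4, negative; keep [-1, 0]
z = -0.5 gives p = 0.5, positive; keep [-1, -0.5]
z = -0.75 gives p = -1.28125, negative; keep [-0.75, -0.5]
z = -0.625 gives p = -0.2852, negative; keep [-0.625, -0.5]

-+--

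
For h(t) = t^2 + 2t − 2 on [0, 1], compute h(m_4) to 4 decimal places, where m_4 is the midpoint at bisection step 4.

h(0.5) = -0.75 < 0, so the root lies in [0.5, 1]
h(0.75) = 0.0625 > 0, so the root lies in [0.5, 0.75]
h(0.625) = -0.359375 < 0, so the root lies in [0.625, 0.75]
h(0.6875) = -0.1523 < 0, so the root lies in [0.6875, 0.75]

-0.1523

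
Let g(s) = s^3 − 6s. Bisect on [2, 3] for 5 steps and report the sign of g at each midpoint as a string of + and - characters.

+---+

midpoint 2.5: g = 0.625 > 0 → [2, 2.5]
midpoint 2.25: g = -2.109375 < 0 → [2.25, 2.5]
midpoint 2.375: g = -0.853516 < 0 → [2.375, 2.5]
midpoint 2.4375: g = -0.1428 < 0 → [2.4375, 2.5]
midpoint 2.46875: g = 0.2339 > 0 → [2.4375, 2.46875]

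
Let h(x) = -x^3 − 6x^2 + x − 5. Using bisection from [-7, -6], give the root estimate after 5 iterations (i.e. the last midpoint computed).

-6.28125

m = -6.5, h(m) = 9.625 (+); new bracket [-6.5, -6]
m = -6.25, h(m) = -1.484375 (−); new bracket [-6.5, -6.25]
m = -6.375, h(m) = 3.865234 (+); new bracket [-6.375, -6.25]
m = -6.3125, h(m) = 1.1399 (+); new bracket [-6.3125, -6.25]
m = -6.28125, h(m) = -0.1848 (−); new bracket [-6.3125, -6.28125]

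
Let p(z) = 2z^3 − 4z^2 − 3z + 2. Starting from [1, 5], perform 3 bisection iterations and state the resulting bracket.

p(3) = 11 > 0, so the root lies in [1, 3]
p(2) = -4 < 0, so the root lies in [2, 3]
p(2.5) = 0.75 > 0, so the root lies in [2, 2.5]

[2, 2.5]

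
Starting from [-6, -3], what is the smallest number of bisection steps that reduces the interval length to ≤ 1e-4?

Width after n steps is 3/2^n. Need 2^n ≥ 3/1e-4 = 30000.
2^14 = 16384 < 30000 ≤ 2^15 = 32768, so n = 15.

15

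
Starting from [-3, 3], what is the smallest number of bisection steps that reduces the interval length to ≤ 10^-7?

Width after n steps is 6/2^n. Need 2^n ≥ 6/10^-7 = 60000000.
2^25 = 33554432 < 60000000 ≤ 2^26 = 67108864, so n = 26.

26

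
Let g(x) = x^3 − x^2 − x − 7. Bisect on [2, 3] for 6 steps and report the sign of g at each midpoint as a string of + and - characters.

-+++++

x = 2.5 gives g = -0.125, negative; keep [2.5, 3]
x = 2.75 gives g = 3.484375, positive; keep [2.5, 2.75]
x = 2.625 gives g = 1.572266, positive; keep [2.5, 2.625]
x = 2.5625 gives g = 0.6975, positive; keep [2.5, 2.5625]
x = 2.53125 gives g = 0.2798, positive; keep [2.5, 2.53125]
x = 2.515625 gives g = 0.0758, positive; keep [2.5, 2.515625]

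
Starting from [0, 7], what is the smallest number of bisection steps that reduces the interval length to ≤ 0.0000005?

24

Width after n steps is 7/2^n. Need 2^n ≥ 7/0.0000005 = 14000000.
2^23 = 8388608 < 14000000 ≤ 2^24 = 16777216, so n = 24.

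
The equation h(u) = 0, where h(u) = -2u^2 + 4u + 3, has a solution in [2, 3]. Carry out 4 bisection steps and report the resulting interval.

[2.5625, 2.625]

m = 2.5, h(m) = 0.5 (+); new bracket [2.5, 3]
m = 2.75, h(m) = -1.125 (−); new bracket [2.5, 2.75]
m = 2.625, h(m) = -0.28125 (−); new bracket [2.5, 2.625]
m = 2.5625, h(m) = 0.1172 (+); new bracket [2.5625, 2.625]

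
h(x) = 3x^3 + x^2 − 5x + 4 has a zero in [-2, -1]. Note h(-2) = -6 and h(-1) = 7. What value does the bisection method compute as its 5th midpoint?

x = -1.5 gives h = 3.625, positive; keep [-2, -1.5]
x = -1.75 gives h = -0.265625, negative; keep [-1.75, -1.5]
x = -1.625 gives h = 1.892578, positive; keep [-1.75, -1.625]
x = -1.6875 gives h = 0.8689, positive; keep [-1.75, -1.6875]
x = -1.71875 gives h = 0.3158, positive; keep [-1.75, -1.71875]

-1.71875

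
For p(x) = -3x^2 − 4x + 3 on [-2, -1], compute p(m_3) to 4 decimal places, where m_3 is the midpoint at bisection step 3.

-0.0469

x = -1.5 gives p = 2.25, positive; keep [-2, -1.5]
x = -1.75 gives p = 0.8125, positive; keep [-2, -1.75]
x = -1.875 gives p = -0.046875, negative; keep [-1.875, -1.75]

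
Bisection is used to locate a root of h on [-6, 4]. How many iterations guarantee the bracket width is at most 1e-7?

Width after n steps is 10/2^n. Need 2^n ≥ 10/1e-7 = 100000000.
2^26 = 67108864 < 100000000 ≤ 2^27 = 134217728, so n = 27.

27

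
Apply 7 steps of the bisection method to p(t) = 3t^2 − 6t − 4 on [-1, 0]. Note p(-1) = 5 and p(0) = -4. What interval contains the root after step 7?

[-0.53125, -0.5234375]

m = -0.5, p(m) = -0.25 (−); new bracket [-1, -0.5]
m = -0.75, p(m) = 2.1875 (+); new bracket [-0.75, -0.5]
m = -0.625, p(m) = 0.921875 (+); new bracket [-0.625, -0.5]
m = -0.5625, p(m) = 0.3242 (+); new bracket [-0.5625, -0.5]
m = -0.53125, p(m) = 0.0342 (+); new bracket [-0.53125, -0.5]
m = -0.515625, p(m) = -0.1086 (−); new bracket [-0.53125, -0.515625]
m = -0.5234375, p(m) = -0.0374 (−); new bracket [-0.53125, -0.5234375]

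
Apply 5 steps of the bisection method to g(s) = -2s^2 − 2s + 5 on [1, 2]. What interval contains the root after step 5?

[1.15625, 1.1875]

g(1.5) = -2.5 < 0, so the root lies in [1, 1.5]
g(1.25) = -0.625 < 0, so the root lies in [1, 1.25]
g(1.125) = 0.21875 > 0, so the root lies in [1.125, 1.25]
g(1.1875) = -0.1953 < 0, so the root lies in [1.125, 1.1875]
g(1.15625) = 0.0137 > 0, so the root lies in [1.15625, 1.1875]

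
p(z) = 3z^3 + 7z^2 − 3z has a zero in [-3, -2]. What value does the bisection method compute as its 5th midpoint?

-2.71875

p(-2.5) = 4.375 > 0, so the root lies in [-3, -2.5]
p(-2.75) = -1.203125 < 0, so the root lies in [-2.75, -2.5]
p(-2.625) = 1.845703 > 0, so the root lies in [-2.75, -2.625]
p(-2.6875) = 0.3884 > 0, so the root lies in [-2.75, -2.6875]
p(-2.71875) = -0.3903 < 0, so the root lies in [-2.71875, -2.6875]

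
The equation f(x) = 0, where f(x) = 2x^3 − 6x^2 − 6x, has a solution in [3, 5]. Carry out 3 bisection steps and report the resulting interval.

m = 4, f(m) = 8 (+); new bracket [3, 4]
m = 3.5, f(m) = -8.75 (−); new bracket [3.5, 4]
m = 3.75, f(m) = -1.40625 (−); new bracket [3.75, 4]

[3.75, 4]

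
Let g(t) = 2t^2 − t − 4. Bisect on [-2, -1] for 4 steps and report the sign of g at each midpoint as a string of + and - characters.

++-+

m = -1.5, g(m) = 2 (+); new bracket [-1.5, -1]
m = -1.25, g(m) = 0.375 (+); new bracket [-1.25, -1]
m = -1.125, g(m) = -0.34375 (−); new bracket [-1.25, -1.125]
m = -1.1875, g(m) = 0.0078 (+); new bracket [-1.1875, -1.125]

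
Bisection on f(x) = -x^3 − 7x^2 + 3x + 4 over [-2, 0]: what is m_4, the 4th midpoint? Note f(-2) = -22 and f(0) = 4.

-0.625

x = -1 gives f = -5, negative; keep [-1, 0]
x = -0.5 gives f = 0.875, positive; keep [-1, -0.5]
x = -0.75 gives f = -1.765625, negative; keep [-0.75, -0.5]
x = -0.625 gives f = -0.3652, negative; keep [-0.625, -0.5]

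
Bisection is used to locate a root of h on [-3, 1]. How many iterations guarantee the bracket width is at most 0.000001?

Width after n steps is 4/2^n. Need 2^n ≥ 4/0.000001 = 4000000.
2^21 = 2097152 < 4000000 ≤ 2^22 = 4194304, so n = 22.

22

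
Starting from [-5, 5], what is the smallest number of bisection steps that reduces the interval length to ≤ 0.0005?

15

Width after n steps is 10/2^n. Need 2^n ≥ 10/0.0005 = 20000.
2^14 = 16384 < 20000 ≤ 2^15 = 32768, so n = 15.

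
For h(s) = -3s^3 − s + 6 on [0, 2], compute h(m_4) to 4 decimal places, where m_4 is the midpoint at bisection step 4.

0.6035

h(1) = 2 > 0, so the root lies in [1, 2]
h(1.5) = -5.625 < 0, so the root lies in [1, 1.5]
h(1.25) = -1.109375 < 0, so the root lies in [1, 1.25]
h(1.125) = 0.6035 > 0, so the root lies in [1.125, 1.25]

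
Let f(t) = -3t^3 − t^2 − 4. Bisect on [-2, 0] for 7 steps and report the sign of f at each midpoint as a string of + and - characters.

-++---+

f(-1) = -2 < 0, so the root lies in [-2, -1]
f(-1.5) = 3.875 > 0, so the root lies in [-1.5, -1]
f(-1.25) = 0.296875 > 0, so the root lies in [-1.25, -1]
f(-1.125) = -0.9941 < 0, so the root lies in [-1.25, -1.125]
f(-1.1875) = -0.3865 < 0, so the root lies in [-1.25, -1.1875]
f(-1.21875) = -0.0545 < 0, so the root lies in [-1.25, -1.21875]
f(-1.234375) = 0.1187 > 0, so the root lies in [-1.234375, -1.21875]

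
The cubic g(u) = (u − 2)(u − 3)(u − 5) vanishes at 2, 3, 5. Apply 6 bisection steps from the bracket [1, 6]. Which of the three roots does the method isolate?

5

m = 3.5, g(m) = -1.125 (−); new bracket [3.5, 6]
m = 4.75, g(m) = -1.203125 (−); new bracket [4.75, 6]
m = 5.375, g(m) = 3.005859 (+); new bracket [4.75, 5.375]
m = 5.0625, g(m) = 0.3948 (+); new bracket [4.75, 5.0625]
m = 4.90625, g(m) = -0.5194 (−); new bracket [4.90625, 5.0625]
m = 4.984375, g(m) = -0.0925 (−); new bracket [4.984375, 5.0625]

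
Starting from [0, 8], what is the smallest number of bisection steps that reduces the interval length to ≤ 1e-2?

Width after n steps is 8/2^n. Need 2^n ≥ 8/1e-2 = 800.
2^9 = 512 < 800 ≤ 2^10 = 1024, so n = 10.

10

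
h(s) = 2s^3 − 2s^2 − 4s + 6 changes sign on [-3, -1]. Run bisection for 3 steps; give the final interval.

[-1.75, -1.5]

h(-2) = -10 < 0, so the root lies in [-2, -1]
h(-1.5) = 0.75 > 0, so the root lies in [-2, -1.5]
h(-1.75) = -3.84375 < 0, so the root lies in [-1.75, -1.5]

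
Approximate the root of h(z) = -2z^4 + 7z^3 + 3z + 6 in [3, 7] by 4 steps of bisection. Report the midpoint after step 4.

3.75

h(5) = -354 < 0, so the root lies in [3, 5]
h(4) = -46 < 0, so the root lies in [3, 4]
h(3.5) = 16.5 > 0, so the root lies in [3.5, 4]
h(3.75) = -9.1172 < 0, so the root lies in [3.5, 3.75]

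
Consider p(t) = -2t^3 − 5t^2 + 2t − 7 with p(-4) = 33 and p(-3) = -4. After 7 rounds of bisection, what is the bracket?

[-3.171875, -3.1640625]

p(-3.5) = 10.5 > 0, so the root lies in [-3.5, -3]
p(-3.25) = 2.34375 > 0, so the root lies in [-3.25, -3]
p(-3.125) = -1.042969 < 0, so the root lies in [-3.25, -3.125]
p(-3.1875) = 0.5952 > 0, so the root lies in [-3.1875, -3.125]
p(-3.15625) = -0.2375 < 0, so the root lies in [-3.1875, -3.15625]
p(-3.171875) = 0.1754 > 0, so the root lies in [-3.171875, -3.15625]
p(-3.1640625) = -0.0319 < 0, so the root lies in [-3.171875, -3.1640625]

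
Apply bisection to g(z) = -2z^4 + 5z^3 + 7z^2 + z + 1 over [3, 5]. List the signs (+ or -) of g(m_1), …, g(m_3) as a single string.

-+-

g(4) = -75 < 0, so the root lies in [3, 4]
g(3.5) = 4.5 > 0, so the root lies in [3.5, 4]
g(3.75) = -28.648438 < 0, so the root lies in [3.5, 3.75]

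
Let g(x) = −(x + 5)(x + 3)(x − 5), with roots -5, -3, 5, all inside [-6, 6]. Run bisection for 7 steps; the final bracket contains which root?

x = 0 gives g = 75, positive; keep [0, 6]
x = 3 gives g = 96, positive; keep [3, 6]
x = 4.5 gives g = 35.625, positive; keep [4.5, 6]
x = 5.25 gives g = -21.1406, negative; keep [4.5, 5.25]
x = 4.875 gives g = 9.7207, positive; keep [4.875, 5.25]
x = 5.0625 gives g = -5.0706, negative; keep [4.875, 5.0625]
x = 4.96875 gives g = 2.4825, positive; keep [4.96875, 5.0625]

5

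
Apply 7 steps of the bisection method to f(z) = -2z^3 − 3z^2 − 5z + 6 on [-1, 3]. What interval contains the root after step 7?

[0.71875, 0.75]

z = 1 gives f = -4, negative; keep [-1, 1]
z = 0 gives f = 6, positive; keep [0, 1]
z = 0.5 gives f = 2.5, positive; keep [0.5, 1]
z = 0.75 gives f = -0.2812, negative; keep [0.5, 0.75]
z = 0.625 gives f = 1.2148, positive; keep [0.625, 0.75]
z = 0.6875 gives f = 0.4946, positive; keep [0.6875, 0.75]
z = 0.71875 gives f = 0.1138, positive; keep [0.71875, 0.75]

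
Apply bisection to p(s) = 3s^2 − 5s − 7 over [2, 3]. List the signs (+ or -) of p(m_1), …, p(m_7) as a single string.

-++-++-

s = 2.5 gives p = -0.75, negative; keep [2.5, 3]
s = 2.75 gives p = 1.9375, positive; keep [2.5, 2.75]
s = 2.625 gives p = 0.546875, positive; keep [2.5, 2.625]
s = 2.5625 gives p = -0.1133, negative; keep [2.5625, 2.625]
s = 2.59375 gives p = 0.2139, positive; keep [2.5625, 2.59375]
s = 2.578125 gives p = 0.0496, positive; keep [2.5625, 2.578125]
s = 2.5703125 gives p = -0.032, negative; keep [2.5703125, 2.578125]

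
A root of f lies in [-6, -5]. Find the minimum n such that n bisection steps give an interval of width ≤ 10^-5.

17

Width after n steps is 1/2^n. Need 2^n ≥ 1/10^-5 = 100000.
2^16 = 65536 < 100000 ≤ 2^17 = 131072, so n = 17.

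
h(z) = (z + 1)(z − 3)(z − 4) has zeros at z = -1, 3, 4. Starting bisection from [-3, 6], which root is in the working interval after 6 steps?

-1

z = 1.5 gives h = 9.375, positive; keep [-3, 1.5]
z = -0.75 gives h = 4.453125, positive; keep [-3, -0.75]
z = -1.875 gives h = -25.060547, negative; keep [-1.875, -0.75]
z = -1.3125 gives h = -7.1594, negative; keep [-1.3125, -0.75]
z = -1.03125 gives h = -0.6338, negative; keep [-1.03125, -0.75]
z = -0.890625 gives h = 2.0811, positive; keep [-1.03125, -0.890625]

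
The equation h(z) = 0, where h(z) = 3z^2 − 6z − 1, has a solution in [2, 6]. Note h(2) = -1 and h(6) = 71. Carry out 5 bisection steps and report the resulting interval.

m = 4, h(m) = 23 (+); new bracket [2, 4]
m = 3, h(m) = 8 (+); new bracket [2, 3]
m = 2.5, h(m) = 2.75 (+); new bracket [2, 2.5]
m = 2.25, h(m) = 0.6875 (+); new bracket [2, 2.25]
m = 2.125, h(m) = -0.2031 (−); new bracket [2.125, 2.25]

[2.125, 2.25]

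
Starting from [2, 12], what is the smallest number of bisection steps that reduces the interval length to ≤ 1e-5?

20

Width after n steps is 10/2^n. Need 2^n ≥ 10/1e-5 = 1000000.
2^19 = 524288 < 1000000 ≤ 2^20 = 1048576, so n = 20.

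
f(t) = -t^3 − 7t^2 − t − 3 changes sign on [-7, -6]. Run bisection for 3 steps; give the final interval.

midpoint -6.5: f = -17.625 < 0 → [-7, -6.5]
midpoint -6.75: f = -7.640625 < 0 → [-7, -6.75]
midpoint -6.875: f = -2.033203 < 0 → [-7, -6.875]

[-7, -6.875]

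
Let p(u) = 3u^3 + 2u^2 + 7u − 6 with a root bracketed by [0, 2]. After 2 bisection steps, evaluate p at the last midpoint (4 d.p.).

-1.6250

midpoint 1: p = 6 > 0 → [0, 1]
midpoint 0.5: p = -1.625 < 0 → [0.5, 1]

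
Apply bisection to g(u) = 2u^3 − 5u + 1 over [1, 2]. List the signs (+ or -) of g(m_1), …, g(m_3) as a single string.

+--

m = 1.5, g(m) = 0.25 (+); new bracket [1, 1.5]
m = 1.25, g(m) = -1.34375 (−); new bracket [1.25, 1.5]
m = 1.375, g(m) = -0.675781 (−); new bracket [1.375, 1.5]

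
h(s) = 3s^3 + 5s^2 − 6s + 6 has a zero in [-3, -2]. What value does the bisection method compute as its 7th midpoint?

midpoint -2.5: h = 5.375 > 0 → [-3, -2.5]
midpoint -2.75: h = -2.078125 < 0 → [-2.75, -2.5]
midpoint -2.625: h = 1.939453 > 0 → [-2.75, -2.625]
midpoint -2.6875: h = 0.0056 > 0 → [-2.75, -2.6875]
midpoint -2.71875: h = -1.0172 < 0 → [-2.71875, -2.6875]
midpoint -2.703125: h = -0.5011 < 0 → [-2.703125, -2.6875]
midpoint -2.6953125: h = -0.2466 < 0 → [-2.6953125, -2.6875]

-2.6953125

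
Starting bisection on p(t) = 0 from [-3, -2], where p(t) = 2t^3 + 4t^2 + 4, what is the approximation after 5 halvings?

m = -2.5, p(m) = -2.25 (−); new bracket [-2.5, -2]
m = -2.25, p(m) = 1.46875 (+); new bracket [-2.5, -2.25]
m = -2.375, p(m) = -0.230469 (−); new bracket [-2.375, -2.25]
m = -2.3125, p(m) = 0.6577 (+); new bracket [-2.375, -2.3125]
m = -2.34375, p(m) = 0.2234 (+); new bracket [-2.375, -2.34375]

-2.34375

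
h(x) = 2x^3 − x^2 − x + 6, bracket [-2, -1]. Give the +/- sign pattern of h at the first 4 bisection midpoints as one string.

-++-

h(-1.5) = -1.5 < 0, so the root lies in [-1.5, -1]
h(-1.25) = 1.78125 > 0, so the root lies in [-1.5, -1.25]
h(-1.375) = 0.285156 > 0, so the root lies in [-1.5, -1.375]
h(-1.4375) = -0.5698 < 0, so the root lies in [-1.4375, -1.375]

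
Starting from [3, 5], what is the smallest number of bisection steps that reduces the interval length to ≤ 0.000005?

Width after n steps is 2/2^n. Need 2^n ≥ 2/0.000005 = 400000.
2^18 = 262144 < 400000 ≤ 2^19 = 524288, so n = 19.

19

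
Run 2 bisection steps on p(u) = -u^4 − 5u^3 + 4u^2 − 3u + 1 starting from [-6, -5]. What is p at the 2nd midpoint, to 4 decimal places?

7.9180

u = -5.5 gives p = 55.3125, positive; keep [-6, -5.5]
u = -5.75 gives p = 7.917969, positive; keep [-6, -5.75]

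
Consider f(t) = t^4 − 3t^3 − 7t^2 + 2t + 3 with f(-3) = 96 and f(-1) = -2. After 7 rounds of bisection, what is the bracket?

[-1.5625, -1.546875]

t = -2 gives f = 11, positive; keep [-2, -1]
t = -1.5 gives f = -0.5625, negative; keep [-2, -1.5]
t = -1.75 gives f = 3.519531, positive; keep [-1.75, -1.5]
t = -1.625 gives f = 1.1116, positive; keep [-1.625, -1.5]
t = -1.5625 gives f = 0.1897, positive; keep [-1.5625, -1.5]
t = -1.53125 gives f = -0.2068, negative; keep [-1.5625, -1.53125]
t = -1.546875 gives f = -0.0137, negative; keep [-1.5625, -1.546875]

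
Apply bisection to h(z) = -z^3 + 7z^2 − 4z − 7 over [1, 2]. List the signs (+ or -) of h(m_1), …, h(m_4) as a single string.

-+++

z = 1.5 gives h = -0.625, negative; keep [1.5, 2]
z = 1.75 gives h = 2.078125, positive; keep [1.5, 1.75]
z = 1.625 gives h = 0.693359, positive; keep [1.5, 1.625]
z = 1.5625 gives h = 0.0251, positive; keep [1.5, 1.5625]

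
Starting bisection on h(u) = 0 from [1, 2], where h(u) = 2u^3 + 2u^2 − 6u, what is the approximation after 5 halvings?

1.28125

h(1.5) = 2.25 > 0, so the root lies in [1, 1.5]
h(1.25) = -0.46875 < 0, so the root lies in [1.25, 1.5]
h(1.375) = 0.730469 > 0, so the root lies in [1.25, 1.375]
h(1.3125) = 0.0923 > 0, so the root lies in [1.25, 1.3125]
h(1.28125) = -0.1977 < 0, so the root lies in [1.28125, 1.3125]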